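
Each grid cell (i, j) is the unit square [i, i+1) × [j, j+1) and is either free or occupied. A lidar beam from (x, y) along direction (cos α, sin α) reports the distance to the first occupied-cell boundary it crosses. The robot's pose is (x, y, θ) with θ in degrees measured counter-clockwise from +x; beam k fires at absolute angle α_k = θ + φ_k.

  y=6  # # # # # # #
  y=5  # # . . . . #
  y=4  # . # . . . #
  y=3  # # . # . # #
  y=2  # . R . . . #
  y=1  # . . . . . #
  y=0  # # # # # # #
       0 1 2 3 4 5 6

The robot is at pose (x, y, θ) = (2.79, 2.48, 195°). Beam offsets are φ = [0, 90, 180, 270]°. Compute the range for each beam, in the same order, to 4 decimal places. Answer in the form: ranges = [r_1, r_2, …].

beam 1: φ=0°, α=195°
  direction (-0.9659, -0.2588); cell (2,2); t to first gridline: x 0.8179, y 1.8546 (then +1.0353 / +3.8637)
    (1,2) via x @ 0.8179
    (0,2) via x @ 1.8531  # hit
  → r_1 = 1.8531
beam 2: φ=90°, α=285°
  direction (0.2588, -0.9659); cell (2,2); t to first gridline: x 0.8114, y 0.4969 (then +3.8637 / +1.0353)
    (2,1) via y @ 0.4969
    (3,1) via x @ 0.8114
    (3,0) via y @ 1.5322  # hit
  → r_2 = 1.5322
beam 3: φ=180°, α=15°
  direction (0.9659, 0.2588); cell (2,2); t to first gridline: x 0.2174, y 2.0091 (then +1.0353 / +3.8637)
    (3,2) via x @ 0.2174
    (4,2) via x @ 1.2527
    (4,3) via y @ 2.0091
    (5,3) via x @ 2.2880  # hit
  → r_3 = 2.2880
beam 4: φ=270°, α=105°
  direction (-0.2588, 0.9659); cell (2,2); t to first gridline: x 3.0523, y 0.5383 (then +3.8637 / +1.0353)
    (2,3) via y @ 0.5383
    (2,4) via y @ 1.5736  # hit
  → r_4 = 1.5736

ranges = [1.8531, 1.5322, 2.2880, 1.5736]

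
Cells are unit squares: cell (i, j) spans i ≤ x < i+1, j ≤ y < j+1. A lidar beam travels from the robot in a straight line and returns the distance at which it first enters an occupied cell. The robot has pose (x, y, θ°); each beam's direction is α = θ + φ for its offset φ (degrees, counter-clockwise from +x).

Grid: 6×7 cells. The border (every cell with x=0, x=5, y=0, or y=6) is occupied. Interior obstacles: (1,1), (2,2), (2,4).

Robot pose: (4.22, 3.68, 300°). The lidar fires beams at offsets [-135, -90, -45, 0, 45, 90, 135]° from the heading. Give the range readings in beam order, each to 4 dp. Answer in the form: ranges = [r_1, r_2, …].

beam 1: φ=-135°, α=165°
  direction (-0.9659, 0.2588); cell (4,3); t to first gridline: x 0.2278, y 1.2364 (then +1.0353 / +3.8637)
    (3,3) via x @ 0.2278
    (3,4) via y @ 1.2364
    (2,4) via x @ 1.2630  # hit
  → r_1 = 1.2630
beam 2: φ=-90°, α=210°
  direction (-0.8660, -0.5000); cell (4,3); t to first gridline: x 0.2540, y 1.3600 (then +1.1547 / +2.0000)
    (3,3) via x @ 0.2540
    (3,2) via y @ 1.3600
    (2,2) via x @ 1.4087  # hit
  → r_2 = 1.4087
beam 3: φ=-45°, α=255°
  direction (-0.2588, -0.9659); cell (4,3); t to first gridline: x 0.8500, y 0.7040 (then +3.8637 / +1.0353)
    (4,2) via y @ 0.7040
    (3,2) via x @ 0.8500
    (3,1) via y @ 1.7393
    (3,0) via y @ 2.7745  # hit
  → r_3 = 2.7745
beam 4: φ=0°, α=300°
  direction (0.5000, -0.8660); cell (4,3); t to first gridline: x 1.5600, y 0.7852 (then +2.0000 / +1.1547)
    (4,2) via y @ 0.7852
    (5,2) via x @ 1.5600  # hit
  → r_4 = 1.5600
beam 5: φ=45°, α=345°
  direction (0.9659, -0.2588); cell (4,3); t to first gridline: x 0.8075, y 2.6273 (then +1.0353 / +3.8637)
    (5,3) via x @ 0.8075  # hit
  → r_5 = 0.8075
beam 6: φ=90°, α=30°
  direction (0.8660, 0.5000); cell (4,3); t to first gridline: x 0.9007, y 0.6400 (then +1.1547 / +2.0000)
    (4,4) via y @ 0.6400
    (5,4) via x @ 0.9007  # hit
  → r_6 = 0.9007
beam 7: φ=135°, α=75°
  direction (0.2588, 0.9659); cell (4,3); t to first gridline: x 3.0137, y 0.3313 (then +3.8637 / +1.0353)
    (4,4) via y @ 0.3313
    (4,5) via y @ 1.3666
    (4,6) via y @ 2.4018  # hit
  → r_7 = 2.4018

ranges = [1.2630, 1.4087, 2.7745, 1.5600, 0.8075, 0.9007, 2.4018]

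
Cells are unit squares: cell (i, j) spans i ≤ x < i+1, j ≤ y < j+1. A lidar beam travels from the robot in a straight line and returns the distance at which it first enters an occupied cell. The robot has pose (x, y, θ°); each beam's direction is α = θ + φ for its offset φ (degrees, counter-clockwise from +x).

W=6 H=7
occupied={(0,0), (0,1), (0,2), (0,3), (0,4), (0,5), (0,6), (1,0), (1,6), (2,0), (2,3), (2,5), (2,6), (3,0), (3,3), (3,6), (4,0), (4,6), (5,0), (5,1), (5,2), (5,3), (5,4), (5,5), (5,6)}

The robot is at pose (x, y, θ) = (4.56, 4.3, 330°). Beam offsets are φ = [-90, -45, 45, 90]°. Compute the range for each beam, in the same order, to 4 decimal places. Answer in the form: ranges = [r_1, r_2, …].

beam 1: φ=-90°, α=240°
  dir = (cos 240°, sin 240°) = (-0.5000, -0.8660); from cell (4,4)
  next x-line at t=1.1200, next y-line at t=0.3464; Δt_x=2.0000, Δt_y=1.1547
    y: enter (4,3) at t=0.3464
    x: enter (3,3) at t=1.1200 ← occupied
  → r_1 = 1.1200
beam 2: φ=-45°, α=285°
  dir = (cos 285°, sin 285°) = (0.2588, -0.9659); from cell (4,4)
  next x-line at t=1.7000, next y-line at t=0.3106; Δt_x=3.8637, Δt_y=1.0353
    y: enter (4,3) at t=0.3106
    y: enter (4,2) at t=1.3459
    x: enter (5,2) at t=1.7000 ← occupied
  → r_2 = 1.7000
beam 3: φ=45°, α=15°
  dir = (cos 15°, sin 15°) = (0.9659, 0.2588); from cell (4,4)
  next x-line at t=0.4555, next y-line at t=2.7046; Δt_x=1.0353, Δt_y=3.8637
    x: enter (5,4) at t=0.4555 ← occupied
  → r_3 = 0.4555
beam 4: φ=90°, α=60°
  dir = (cos 60°, sin 60°) = (0.5000, 0.8660); from cell (4,4)
  next x-line at t=0.8800, next y-line at t=0.8083; Δt_x=2.0000, Δt_y=1.1547
    y: enter (4,5) at t=0.8083
    x: enter (5,5) at t=0.8800 ← occupied
  → r_4 = 0.8800

ranges = [1.1200, 1.7000, 0.4555, 0.8800]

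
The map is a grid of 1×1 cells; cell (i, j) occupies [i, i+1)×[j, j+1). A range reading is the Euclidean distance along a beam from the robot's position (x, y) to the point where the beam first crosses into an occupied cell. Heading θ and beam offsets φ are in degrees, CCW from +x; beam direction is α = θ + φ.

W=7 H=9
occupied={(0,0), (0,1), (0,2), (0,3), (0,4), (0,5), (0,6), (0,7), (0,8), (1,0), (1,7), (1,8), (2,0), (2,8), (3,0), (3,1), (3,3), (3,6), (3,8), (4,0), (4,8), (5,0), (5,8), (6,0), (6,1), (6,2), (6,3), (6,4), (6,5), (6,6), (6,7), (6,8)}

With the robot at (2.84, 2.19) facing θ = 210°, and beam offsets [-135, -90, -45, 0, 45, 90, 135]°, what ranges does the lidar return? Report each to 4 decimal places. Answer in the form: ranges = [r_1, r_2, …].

beam 1: φ=-135°, α=75°
  d=(0.2588,0.9659)  start (2,2)  tX=0.6182 tY=0.8386  stride 1/|dx|=3.8637 1/|dy|=1.0353
    cross x-line → (3,2), t=0.6182
    cross y-line → (3,3), t=0.8386 (wall)
  → r_1 = 0.8386
beam 2: φ=-90°, α=120°
  d=(-0.5000,0.8660)  start (2,2)  tX=1.6800 tY=0.9353  stride 1/|dx|=2.0000 1/|dy|=1.1547
    cross y-line → (2,3), t=0.9353
    cross x-line → (1,3), t=1.6800
    cross y-line → (1,4), t=2.0900
    cross y-line → (1,5), t=3.2447
    cross x-line → (0,5), t=3.6800 (wall)
  → r_2 = 3.6800
beam 3: φ=-45°, α=165°
  d=(-0.9659,0.2588)  start (2,2)  tX=0.8696 tY=3.1296  stride 1/|dx|=1.0353 1/|dy|=3.8637
    cross x-line → (1,2), t=0.8696
    cross x-line → (0,2), t=1.9049 (wall)
  → r_3 = 1.9049
beam 4: φ=0°, α=210°
  d=(-0.8660,-0.5000)  start (2,2)  tX=0.9699 tY=0.3800  stride 1/|dx|=1.1547 1/|dy|=2.0000
    cross y-line → (2,1), t=0.3800
    cross x-line → (1,1), t=0.9699
    cross x-line → (0,1), t=2.1246 (wall)
  → r_4 = 2.1246
beam 5: φ=45°, α=255°
  d=(-0.2588,-0.9659)  start (2,2)  tX=3.2455 tY=0.1967  stride 1/|dx|=3.8637 1/|dy|=1.0353
    cross y-line → (2,1), t=0.1967
    cross y-line → (2,0), t=1.2320 (wall)
  → r_5 = 1.2320
beam 6: φ=90°, α=300°
  d=(0.5000,-0.8660)  start (2,2)  tX=0.3200 tY=0.2194  stride 1/|dx|=2.0000 1/|dy|=1.1547
    cross y-line → (2,1), t=0.2194
    cross x-line → (3,1), t=0.3200 (wall)
  → r_6 = 0.3200
beam 7: φ=135°, α=345°
  d=(0.9659,-0.2588)  start (2,2)  tX=0.1656 tY=0.7341  stride 1/|dx|=1.0353 1/|dy|=3.8637
    cross x-line → (3,2), t=0.1656
    cross y-line → (3,1), t=0.7341 (wall)
  → r_7 = 0.7341

ranges = [0.8386, 3.6800, 1.9049, 2.1246, 1.2320, 0.3200, 0.7341]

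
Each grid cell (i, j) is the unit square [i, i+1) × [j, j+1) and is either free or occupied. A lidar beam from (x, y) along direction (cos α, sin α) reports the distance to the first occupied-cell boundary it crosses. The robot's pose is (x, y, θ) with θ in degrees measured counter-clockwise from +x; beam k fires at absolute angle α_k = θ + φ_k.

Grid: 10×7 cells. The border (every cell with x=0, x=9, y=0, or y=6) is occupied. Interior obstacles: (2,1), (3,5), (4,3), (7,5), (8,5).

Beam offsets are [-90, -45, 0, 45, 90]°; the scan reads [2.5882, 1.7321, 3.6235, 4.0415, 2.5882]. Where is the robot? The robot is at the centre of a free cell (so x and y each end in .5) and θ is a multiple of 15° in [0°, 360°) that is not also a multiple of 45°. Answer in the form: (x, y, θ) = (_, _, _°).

Enumerate (i+0.5, j+0.5, θ) over the 35 free cells and 16 admissible headings. For each, cast all 5 beams and compare to the given ranges.
  (4.5, 1.5, 30°): beam 1 = 0.5774 ≠ 2.5882 ✗
  (3.5, 2.5, 60°): beam 1 = 3.0000 ≠ 2.5882 ✗
  (8.5, 2.5, 255°): beam 1 = 3.6235 ≠ 2.5882 ✗
  …
  (6.5, 4.5, 255°): r_1=2.5882, r_2=1.7321, r_3=3.6235, r_4=4.0415, r_5=2.5882 — all match ✓
Only this pose fits every beam.

(x, y, θ) = (6.5, 4.5, 255°)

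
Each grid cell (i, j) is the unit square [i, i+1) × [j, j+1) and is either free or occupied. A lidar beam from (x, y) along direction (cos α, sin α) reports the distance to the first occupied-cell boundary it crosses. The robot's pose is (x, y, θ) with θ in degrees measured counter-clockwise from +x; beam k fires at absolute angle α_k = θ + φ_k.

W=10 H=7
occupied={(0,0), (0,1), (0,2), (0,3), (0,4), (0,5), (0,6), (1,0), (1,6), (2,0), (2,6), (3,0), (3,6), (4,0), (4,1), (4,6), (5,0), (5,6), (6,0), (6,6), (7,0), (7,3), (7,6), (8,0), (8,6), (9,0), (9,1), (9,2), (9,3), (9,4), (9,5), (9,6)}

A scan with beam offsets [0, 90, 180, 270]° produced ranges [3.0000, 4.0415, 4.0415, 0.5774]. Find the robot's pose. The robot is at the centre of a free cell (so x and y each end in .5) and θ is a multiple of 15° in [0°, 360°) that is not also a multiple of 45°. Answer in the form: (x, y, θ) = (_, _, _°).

The pose lattice has 38·16 = 608 candidates. Test each by forward raycasting.
  (2.5, 4.5, 105°): beam 1 = 1.5529 ≠ 3.0000 ✗
  (5.5, 3.5, 240°): beam 1 = 1.7321 ≠ 3.0000 ✗
  (3.5, 1.5, 120°): beam 1 = 5.0000 ≠ 3.0000 ✗
  (2.5, 1.5, 345°): beam 1 = 1.5529 ≠ 3.0000 ✗
  …
  (4.5, 2.5, 330°): r_1=3.0000, r_2=4.0415, r_3=4.0415, r_4=0.5774 — all match ✓
Unique over the lattice → pose = (4.5, 2.5, 330°).

(x, y, θ) = (4.5, 2.5, 330°)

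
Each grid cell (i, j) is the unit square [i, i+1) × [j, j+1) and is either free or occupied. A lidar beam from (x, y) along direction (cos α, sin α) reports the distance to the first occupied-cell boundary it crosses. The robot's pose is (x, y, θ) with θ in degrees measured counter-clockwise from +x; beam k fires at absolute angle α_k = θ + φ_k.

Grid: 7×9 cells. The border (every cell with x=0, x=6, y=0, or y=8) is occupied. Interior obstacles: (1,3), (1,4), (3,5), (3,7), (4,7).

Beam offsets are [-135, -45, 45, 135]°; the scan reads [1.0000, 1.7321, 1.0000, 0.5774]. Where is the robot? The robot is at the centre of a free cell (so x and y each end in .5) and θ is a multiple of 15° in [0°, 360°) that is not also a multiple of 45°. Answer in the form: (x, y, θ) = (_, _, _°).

Enumerate (i+0.5, j+0.5, θ) over the 30 free cells and 16 admissible headings. For each, cast all 4 beams and compare to the given ranges.
  (5.5, 6.5, 15°): beam 1 = 6.3509 ≠ 1.0000 ✗
  (2.5, 4.5, 120°): beam 1 = 3.6235 ≠ 1.0000 ✗
  (4.5, 1.5, 165°): beam 1 = 1.7321 ≠ 1.0000 ✗
  (1.5, 7.5, 60°): beam 1 = 6.7293 ≠ 1.0000 ✗
  …
  (5.5, 6.5, 255°): r_1=1.0000, r_2=1.7321, r_3=1.0000, r_4=0.5774 — all match ✓
Unique over the lattice → pose = (5.5, 6.5, 255°).

(x, y, θ) = (5.5, 6.5, 255°)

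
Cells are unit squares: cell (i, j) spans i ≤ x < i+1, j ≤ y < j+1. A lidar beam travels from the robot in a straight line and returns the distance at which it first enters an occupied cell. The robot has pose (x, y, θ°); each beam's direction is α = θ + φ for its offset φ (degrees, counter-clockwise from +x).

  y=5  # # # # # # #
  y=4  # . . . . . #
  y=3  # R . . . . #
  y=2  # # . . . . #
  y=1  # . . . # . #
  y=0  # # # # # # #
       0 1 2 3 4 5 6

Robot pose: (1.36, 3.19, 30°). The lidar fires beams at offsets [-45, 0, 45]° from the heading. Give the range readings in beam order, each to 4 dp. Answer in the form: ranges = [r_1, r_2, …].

ranges = [4.8037, 3.6200, 1.8738]

beam 1: φ=-45°, α=345°
  direction (0.9659, -0.2588); cell (1,3); t to first gridline: x 0.6626, y 0.7341 (then +1.0353 / +3.8637)
    (2,3) via x @ 0.6626
    (2,2) via y @ 0.7341
    (3,2) via x @ 1.6979
    (4,2) via x @ 2.7331
    (5,2) via x @ 3.7684
    (5,1) via y @ 4.5978
    (6,1) via x @ 4.8037  # hit
  → r_1 = 4.8037
beam 2: φ=0°, α=30°
  direction (0.8660, 0.5000); cell (1,3); t to first gridline: x 0.7390, y 1.6200 (then +1.1547 / +2.0000)
    (2,3) via x @ 0.7390
    (2,4) via y @ 1.6200
    (3,4) via x @ 1.8937
    (4,4) via x @ 3.0484
    (4,5) via y @ 3.6200  # hit
  → r_2 = 3.6200
beam 3: φ=45°, α=75°
  direction (0.2588, 0.9659); cell (1,3); t to first gridline: x 2.4728, y 0.8386 (then +3.8637 / +1.0353)
    (1,4) via y @ 0.8386
    (1,5) via y @ 1.8738  # hit
  → r_3 = 1.8738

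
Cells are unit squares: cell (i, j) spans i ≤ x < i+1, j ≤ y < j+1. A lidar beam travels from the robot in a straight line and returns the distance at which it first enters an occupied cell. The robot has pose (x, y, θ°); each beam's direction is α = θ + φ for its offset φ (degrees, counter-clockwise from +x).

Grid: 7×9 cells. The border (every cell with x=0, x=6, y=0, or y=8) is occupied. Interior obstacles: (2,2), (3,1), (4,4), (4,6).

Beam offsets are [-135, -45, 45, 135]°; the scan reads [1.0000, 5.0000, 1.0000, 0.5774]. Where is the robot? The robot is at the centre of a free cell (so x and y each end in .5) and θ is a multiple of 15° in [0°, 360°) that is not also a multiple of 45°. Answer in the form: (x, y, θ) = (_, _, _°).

The pose lattice has 31·16 = 496 candidates. Test each by forward raycasting.
  (5.5, 3.5, 105°): beam 1 = 0.5774 ≠ 1.0000 ✗
  (3.5, 5.5, 60°): beam 1 = 4.6587 ≠ 1.0000 ✗
  (1.5, 7.5, 150°): beam 1 = 1.9319 ≠ 1.0000 ✗
  …
  (3.5, 7.5, 285°): r_1=1.0000, r_2=5.0000, r_3=1.0000, r_4=0.5774 — all match ✓
No second candidate reproduces the full scan.

(x, y, θ) = (3.5, 7.5, 285°)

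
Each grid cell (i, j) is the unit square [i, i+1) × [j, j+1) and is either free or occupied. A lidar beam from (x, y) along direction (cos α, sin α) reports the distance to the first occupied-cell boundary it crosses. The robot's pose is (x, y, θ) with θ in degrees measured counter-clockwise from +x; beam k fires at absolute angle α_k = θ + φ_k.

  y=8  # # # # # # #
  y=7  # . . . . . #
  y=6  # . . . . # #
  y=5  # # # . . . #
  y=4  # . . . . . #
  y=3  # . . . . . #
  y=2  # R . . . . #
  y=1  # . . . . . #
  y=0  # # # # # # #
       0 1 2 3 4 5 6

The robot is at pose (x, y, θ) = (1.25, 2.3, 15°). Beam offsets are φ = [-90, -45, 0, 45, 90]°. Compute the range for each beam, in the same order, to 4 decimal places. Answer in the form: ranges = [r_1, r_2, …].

beam 1: φ=-90°, α=285°
  direction (0.2588, -0.9659); cell (1,2); t to first gridline: x 2.8978, y 0.3106 (then +3.8637 / +1.0353)
    (1,1) via y @ 0.3106
    (1,0) via y @ 1.3459  # hit
  → r_1 = 1.3459
beam 2: φ=-45°, α=330°
  direction (0.8660, -0.5000); cell (1,2); t to first gridline: x 0.8660, y 0.6000 (then +1.1547 / +2.0000)
    (1,1) via y @ 0.6000
    (2,1) via x @ 0.8660
    (3,1) via x @ 2.0207
    (3,0) via y @ 2.6000  # hit
  → r_2 = 2.6000
beam 3: φ=0°, α=15°
  direction (0.9659, 0.2588); cell (1,2); t to first gridline: x 0.7765, y 2.7046 (then +1.0353 / +3.8637)
    (2,2) via x @ 0.7765
    (3,2) via x @ 1.8117
    (3,3) via y @ 2.7046
    (4,3) via x @ 2.8470
    (5,3) via x @ 3.8823
    (6,3) via x @ 4.9176  # hit
  → r_3 = 4.9176
beam 4: φ=45°, α=60°
  direction (0.5000, 0.8660); cell (1,2); t to first gridline: x 1.5000, y 0.8083 (then +2.0000 / +1.1547)
    (1,3) via y @ 0.8083
    (2,3) via x @ 1.5000
    (2,4) via y @ 1.9630
    (2,5) via y @ 3.1177  # hit
  → r_4 = 3.1177
beam 5: φ=90°, α=105°
  direction (-0.2588, 0.9659); cell (1,2); t to first gridline: x 0.9659, y 0.7247 (then +3.8637 / +1.0353)
    (1,3) via y @ 0.7247
    (0,3) via x @ 0.9659  # hit
  → r_5 = 0.9659

ranges = [1.3459, 2.6000, 4.9176, 3.1177, 0.9659]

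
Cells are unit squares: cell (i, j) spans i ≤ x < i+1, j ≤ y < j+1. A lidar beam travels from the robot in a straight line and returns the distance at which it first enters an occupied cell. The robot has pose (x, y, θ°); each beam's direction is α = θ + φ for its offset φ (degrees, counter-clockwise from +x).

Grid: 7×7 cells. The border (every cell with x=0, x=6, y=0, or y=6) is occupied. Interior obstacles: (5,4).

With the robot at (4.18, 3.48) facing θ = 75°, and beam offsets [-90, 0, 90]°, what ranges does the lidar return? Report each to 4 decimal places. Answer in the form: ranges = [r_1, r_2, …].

beam 1: φ=-90°, α=345°
  dir = (cos 345°, sin 345°) = (0.9659, -0.2588); from cell (4,3)
  next x-line at t=0.8489, next y-line at t=1.8546; Δt_x=1.0353, Δt_y=3.8637
    x: enter (5,3) at t=0.8489
    y: enter (5,2) at t=1.8546
    x: enter (6,2) at t=1.8842 ← occupied
  → r_1 = 1.8842
beam 2: φ=0°, α=75°
  dir = (cos 75°, sin 75°) = (0.2588, 0.9659); from cell (4,3)
  next x-line at t=3.1682, next y-line at t=0.5383; Δt_x=3.8637, Δt_y=1.0353
    y: enter (4,4) at t=0.5383
    y: enter (4,5) at t=1.5736
    y: enter (4,6) at t=2.6089 ← occupied
  → r_2 = 2.6089
beam 3: φ=90°, α=165°
  dir = (cos 165°, sin 165°) = (-0.9659, 0.2588); from cell (4,3)
  next x-line at t=0.1863, next y-line at t=2.0091; Δt_x=1.0353, Δt_y=3.8637
    x: enter (3,3) at t=0.1863
    x: enter (2,3) at t=1.2216
    y: enter (2,4) at t=2.0091
    x: enter (1,4) at t=2.2569
    x: enter (0,4) at t=3.2922 ← occupied
  → r_3 = 3.2922

ranges = [1.8842, 2.6089, 3.2922]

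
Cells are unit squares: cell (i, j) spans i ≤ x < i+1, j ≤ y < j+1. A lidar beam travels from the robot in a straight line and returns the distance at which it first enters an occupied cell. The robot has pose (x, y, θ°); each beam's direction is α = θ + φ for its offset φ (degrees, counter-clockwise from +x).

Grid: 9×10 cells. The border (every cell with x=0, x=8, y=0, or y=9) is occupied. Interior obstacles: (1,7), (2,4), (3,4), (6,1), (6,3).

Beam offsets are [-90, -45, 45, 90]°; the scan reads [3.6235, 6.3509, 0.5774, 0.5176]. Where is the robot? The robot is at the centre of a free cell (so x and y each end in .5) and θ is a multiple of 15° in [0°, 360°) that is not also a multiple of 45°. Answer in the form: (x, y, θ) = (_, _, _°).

Candidates: 51 free-cell centres × 16 headings = 816 poses. Raycast each; keep the one whose scan matches to 4 dp.
  (5.5, 6.5, 150°): beam 1 = 2.8868 ≠ 3.6235 ✗
  (5.5, 1.5, 240°): beam 1 = 5.1962 ≠ 3.6235 ✗
  (5.5, 5.5, 330°): beam 1 = 5.1962 ≠ 3.6235 ✗
  (3.5, 1.5, 15°): beam 1 = 0.5176 ≠ 3.6235 ✗
  …
  (2.5, 8.5, 15°): r_1=3.6235, r_2=6.3509, r_3=0.5774, r_4=0.5176 — all match ✓
Only this pose fits every beam.

(x, y, θ) = (2.5, 8.5, 15°)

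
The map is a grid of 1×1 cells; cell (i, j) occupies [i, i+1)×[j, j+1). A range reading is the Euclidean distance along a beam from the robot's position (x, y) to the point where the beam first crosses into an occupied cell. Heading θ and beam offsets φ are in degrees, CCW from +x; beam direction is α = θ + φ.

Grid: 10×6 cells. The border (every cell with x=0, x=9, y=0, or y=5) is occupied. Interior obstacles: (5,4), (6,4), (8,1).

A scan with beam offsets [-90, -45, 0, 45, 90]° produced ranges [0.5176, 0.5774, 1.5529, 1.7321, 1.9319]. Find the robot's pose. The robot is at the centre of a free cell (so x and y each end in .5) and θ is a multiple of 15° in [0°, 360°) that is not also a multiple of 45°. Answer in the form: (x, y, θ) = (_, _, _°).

The pose lattice has 29·16 = 464 candidates. Test each by forward raycasting.
  (1.5, 1.5, 285°): beam 3 = 0.5176 ≠ 1.5529 ✗
  (6.5, 3.5, 300°): beam 1 = 5.0000 ≠ 0.5176 ✗
  (7.5, 4.5, 300°): beam 1 = 0.5774 ≠ 0.5176 ✗
  …
  (8.5, 3.5, 75°): r_1=0.5176, r_2=0.5774, r_3=1.5529, r_4=1.7321, r_5=1.9319 — all match ✓
Unique over the lattice → pose = (8.5, 3.5, 75°).

(x, y, θ) = (8.5, 3.5, 75°)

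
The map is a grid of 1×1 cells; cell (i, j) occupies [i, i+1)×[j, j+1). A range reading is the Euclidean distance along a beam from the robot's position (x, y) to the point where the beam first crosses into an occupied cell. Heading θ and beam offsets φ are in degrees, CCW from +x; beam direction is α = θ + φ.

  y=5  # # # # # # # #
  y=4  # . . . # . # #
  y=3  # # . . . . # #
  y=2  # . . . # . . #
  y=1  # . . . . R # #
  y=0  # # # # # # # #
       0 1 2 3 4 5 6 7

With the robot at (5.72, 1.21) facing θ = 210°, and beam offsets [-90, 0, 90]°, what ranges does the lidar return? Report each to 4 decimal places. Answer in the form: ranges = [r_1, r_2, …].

beam 1: φ=-90°, α=120°
  cosα=-0.5000 sinα=0.8660 | (5,1) | tMaxX 1.4400 tMaxY 0.9122 | tΔX 2.0000 tΔY 1.1547
    t=0.9122 [y] (5,2)
    t=1.4400 [x] (4,2) — stop
  → r_1 = 1.4400
beam 2: φ=0°, α=210°
  cosα=-0.8660 sinα=-0.5000 | (5,1) | tMaxX 0.8314 tMaxY 0.4200 | tΔX 1.1547 tΔY 2.0000
    t=0.4200 [y] (5,0) — stop
  → r_2 = 0.4200
beam 3: φ=90°, α=300°
  cosα=0.5000 sinα=-0.8660 | (5,1) | tMaxX 0.5600 tMaxY 0.2425 | tΔX 2.0000 tΔY 1.1547
    t=0.2425 [y] (5,0) — stop
  → r_3 = 0.2425

ranges = [1.4400, 0.4200, 0.2425]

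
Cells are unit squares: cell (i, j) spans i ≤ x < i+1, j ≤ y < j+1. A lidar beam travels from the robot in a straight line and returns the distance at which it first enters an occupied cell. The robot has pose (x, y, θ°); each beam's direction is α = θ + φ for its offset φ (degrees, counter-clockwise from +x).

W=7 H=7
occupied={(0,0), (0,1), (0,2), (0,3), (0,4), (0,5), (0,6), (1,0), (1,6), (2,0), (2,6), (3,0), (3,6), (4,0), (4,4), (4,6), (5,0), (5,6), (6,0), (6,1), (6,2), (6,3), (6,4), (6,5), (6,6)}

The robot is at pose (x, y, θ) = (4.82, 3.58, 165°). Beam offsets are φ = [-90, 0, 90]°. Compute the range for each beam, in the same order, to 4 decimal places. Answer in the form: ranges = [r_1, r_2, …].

beam 1: φ=-90°, α=75°
  dir = (cos 75°, sin 75°) = (0.2588, 0.9659); from cell (4,3)
  next x-line at t=0.6955, next y-line at t=0.4348; Δt_x=3.8637, Δt_y=1.0353
    y: enter (4,4) at t=0.4348 ← occupied
  → r_1 = 0.4348
beam 2: φ=0°, α=165°
  dir = (cos 165°, sin 165°) = (-0.9659, 0.2588); from cell (4,3)
  next x-line at t=0.8489, next y-line at t=1.6228; Δt_x=1.0353, Δt_y=3.8637
    x: enter (3,3) at t=0.8489
    y: enter (3,4) at t=1.6228
    x: enter (2,4) at t=1.8842
    x: enter (1,4) at t=2.9195
    x: enter (0,4) at t=3.9548 ← occupied
  → r_2 = 3.9548
beam 3: φ=90°, α=255°
  dir = (cos 255°, sin 255°) = (-0.2588, -0.9659); from cell (4,3)
  next x-line at t=3.1682, next y-line at t=0.6005; Δt_x=3.8637, Δt_y=1.0353
    y: enter (4,2) at t=0.6005
    y: enter (4,1) at t=1.6357
    y: enter (4,0) at t=2.6710 ← occupied
  → r_3 = 2.6710

ranges = [0.4348, 3.9548, 2.6710]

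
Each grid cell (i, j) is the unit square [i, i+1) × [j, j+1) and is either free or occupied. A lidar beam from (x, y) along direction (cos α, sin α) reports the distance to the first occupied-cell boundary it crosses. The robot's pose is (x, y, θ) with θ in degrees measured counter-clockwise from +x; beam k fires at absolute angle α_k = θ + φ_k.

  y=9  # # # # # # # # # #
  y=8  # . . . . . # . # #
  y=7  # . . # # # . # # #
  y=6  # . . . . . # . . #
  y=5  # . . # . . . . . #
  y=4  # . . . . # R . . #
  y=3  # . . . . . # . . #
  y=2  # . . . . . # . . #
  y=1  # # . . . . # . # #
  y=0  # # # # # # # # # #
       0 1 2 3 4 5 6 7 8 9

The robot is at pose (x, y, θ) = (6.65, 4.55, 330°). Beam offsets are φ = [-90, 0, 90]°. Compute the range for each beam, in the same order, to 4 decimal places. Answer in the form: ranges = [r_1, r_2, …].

beam 1: φ=-90°, α=240°
  direction (-0.5000, -0.8660); cell (6,4); t to first gridline: x 1.3000, y 0.6351 (then +2.0000 / +1.1547)
    (6,3) via y @ 0.6351  # hit
  → r_1 = 0.6351
beam 2: φ=0°, α=330°
  direction (0.8660, -0.5000); cell (6,4); t to first gridline: x 0.4041, y 1.1000 (then +1.1547 / +2.0000)
    (7,4) via x @ 0.4041
    (7,3) via y @ 1.1000
    (8,3) via x @ 1.5588
    (9,3) via x @ 2.7135  # hit
  → r_2 = 2.7135
beam 3: φ=90°, α=60°
  direction (0.5000, 0.8660); cell (6,4); t to first gridline: x 0.7000, y 0.5196 (then +2.0000 / +1.1547)
    (6,5) via y @ 0.5196
    (7,5) via x @ 0.7000
    (7,6) via y @ 1.6743
    (8,6) via x @ 2.7000
    (8,7) via y @ 2.8290  # hit
  → r_3 = 2.8290

ranges = [0.6351, 2.7135, 2.8290]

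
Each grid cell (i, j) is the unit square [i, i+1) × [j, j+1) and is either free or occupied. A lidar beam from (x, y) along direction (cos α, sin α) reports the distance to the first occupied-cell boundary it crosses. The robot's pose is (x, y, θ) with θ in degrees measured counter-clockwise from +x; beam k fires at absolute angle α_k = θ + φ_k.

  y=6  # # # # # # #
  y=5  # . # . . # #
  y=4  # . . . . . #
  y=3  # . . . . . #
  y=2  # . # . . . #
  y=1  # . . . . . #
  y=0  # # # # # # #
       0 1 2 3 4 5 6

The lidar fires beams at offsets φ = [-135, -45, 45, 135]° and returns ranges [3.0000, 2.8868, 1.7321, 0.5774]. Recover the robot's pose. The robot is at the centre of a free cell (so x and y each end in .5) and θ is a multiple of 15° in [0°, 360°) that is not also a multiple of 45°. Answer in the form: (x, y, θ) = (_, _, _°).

(x, y, θ) = (2.5, 3.5, 165°)

Enumerate (i+0.5, j+0.5, θ) over the 22 free cells and 16 admissible headings. For each, cast all 4 beams and compare to the given ranges.
  (3.5, 2.5, 345°): beam 1 = 0.5774 ≠ 3.0000 ✗
  (1.5, 2.5, 330°): beam 1 = 0.5176 ≠ 3.0000 ✗
  (5.5, 3.5, 105°): beam 1 = 0.5774 ≠ 3.0000 ✗
  (3.5, 3.5, 165°): beam 1 = 2.8868 ≠ 3.0000 ✗
  …
  (2.5, 3.5, 165°): r_1=3.0000, r_2=2.8868, r_3=1.7321, r_4=0.5774 — all match ✓
Only this pose fits every beam.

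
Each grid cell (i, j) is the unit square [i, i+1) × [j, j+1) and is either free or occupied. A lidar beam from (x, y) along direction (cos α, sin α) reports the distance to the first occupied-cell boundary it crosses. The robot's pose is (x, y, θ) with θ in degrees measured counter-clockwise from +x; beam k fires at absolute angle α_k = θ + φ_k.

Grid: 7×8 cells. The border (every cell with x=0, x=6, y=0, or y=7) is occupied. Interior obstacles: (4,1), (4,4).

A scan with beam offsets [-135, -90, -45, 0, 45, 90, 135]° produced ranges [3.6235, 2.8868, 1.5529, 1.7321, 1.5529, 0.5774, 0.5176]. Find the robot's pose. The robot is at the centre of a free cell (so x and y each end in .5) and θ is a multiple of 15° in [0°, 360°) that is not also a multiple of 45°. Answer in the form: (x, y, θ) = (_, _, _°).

Candidates: 28 free-cell centres × 16 headings = 448 poses. Raycast each; keep the one whose scan matches to 4 dp.
  (5.5, 2.5, 330°): beam 1 = 4.6587 ≠ 3.6235 ✗
  (1.5, 1.5, 120°): beam 1 = 1.9319 ≠ 3.6235 ✗
  (4.5, 3.5, 285°): beam 1 = 4.0415 ≠ 3.6235 ✗
  …
  (4.5, 3.5, 330°): r_1=3.6235, r_2=2.8868, r_3=1.5529, r_4=1.7321, r_5=1.5529, r_6=0.5774, r_7=0.5176 — all match ✓
No second candidate reproduces the full scan.

(x, y, θ) = (4.5, 3.5, 330°)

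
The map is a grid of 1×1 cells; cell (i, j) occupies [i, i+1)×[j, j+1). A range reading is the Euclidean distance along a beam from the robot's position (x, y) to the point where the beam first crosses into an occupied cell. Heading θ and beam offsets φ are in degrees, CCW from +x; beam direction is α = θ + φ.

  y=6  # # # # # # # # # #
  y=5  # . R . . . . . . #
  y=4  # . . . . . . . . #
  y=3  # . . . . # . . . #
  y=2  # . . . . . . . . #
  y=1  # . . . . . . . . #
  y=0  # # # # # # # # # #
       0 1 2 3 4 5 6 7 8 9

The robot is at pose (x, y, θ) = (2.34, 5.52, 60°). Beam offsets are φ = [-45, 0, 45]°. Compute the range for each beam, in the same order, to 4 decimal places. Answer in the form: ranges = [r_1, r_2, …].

ranges = [1.8546, 0.5543, 0.4969]

beam 1: φ=-45°, α=15°
  dir = (cos 15°, sin 15°) = (0.9659, 0.2588); from cell (2,5)
  next x-line at t=0.6833, next y-line at t=1.8546; Δt_x=1.0353, Δt_y=3.8637
    x: enter (3,5) at t=0.6833
    x: enter (4,5) at t=1.7186
    y: enter (4,6) at t=1.8546 ← occupied
  → r_1 = 1.8546
beam 2: φ=0°, α=60°
  dir = (cos 60°, sin 60°) = (0.5000, 0.8660); from cell (2,5)
  next x-line at t=1.3200, next y-line at t=0.5543; Δt_x=2.0000, Δt_y=1.1547
    y: enter (2,6) at t=0.5543 ← occupied
  → r_2 = 0.5543
beam 3: φ=45°, α=105°
  dir = (cos 105°, sin 105°) = (-0.2588, 0.9659); from cell (2,5)
  next x-line at t=1.3137, next y-line at t=0.4969; Δt_x=3.8637, Δt_y=1.0353
    y: enter (2,6) at t=0.4969 ← occupied
  → r_3 = 0.4969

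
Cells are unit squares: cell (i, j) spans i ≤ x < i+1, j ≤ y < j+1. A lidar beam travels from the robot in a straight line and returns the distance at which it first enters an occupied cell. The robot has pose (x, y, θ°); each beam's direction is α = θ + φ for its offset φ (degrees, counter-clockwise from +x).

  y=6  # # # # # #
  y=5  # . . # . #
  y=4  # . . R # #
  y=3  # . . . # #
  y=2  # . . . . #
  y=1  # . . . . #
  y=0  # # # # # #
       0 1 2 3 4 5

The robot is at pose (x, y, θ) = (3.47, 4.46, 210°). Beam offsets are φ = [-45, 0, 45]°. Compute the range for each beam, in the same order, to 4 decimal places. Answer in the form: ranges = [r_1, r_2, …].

ranges = [2.5571, 2.8521, 3.5821]

beam 1: φ=-45°, α=165°
  cosα=-0.9659 sinα=0.2588 | (3,4) | tMaxX 0.4866 tMaxY 2.0864 | tΔX 1.0353 tΔY 3.8637
    t=0.4866 [x] (2,4)
    t=1.5219 [x] (1,4)
    t=2.0864 [y] (1,5)
    t=2.5571 [x] (0,5) — stop
  → r_1 = 2.5571
beam 2: φ=0°, α=210°
  cosα=-0.8660 sinα=-0.5000 | (3,4) | tMaxX 0.5427 tMaxY 0.9200 | tΔX 1.1547 tΔY 2.0000
    t=0.5427 [x] (2,4)
    t=0.9200 [y] (2,3)
    t=1.6974 [x] (1,3)
    t=2.8521 [x] (0,3) — stop
  → r_2 = 2.8521
beam 3: φ=45°, α=255°
  cosα=-0.2588 sinα=-0.9659 | (3,4) | tMaxX 1.8159 tMaxY 0.4762 | tΔX 3.8637 tΔY 1.0353
    t=0.4762 [y] (3,3)
    t=1.5115 [y] (3,2)
    t=1.8159 [x] (2,2)
    t=2.5468 [y] (2,1)
    t=3.5821 [y] (2,0) — stop
  → r_3 = 3.5821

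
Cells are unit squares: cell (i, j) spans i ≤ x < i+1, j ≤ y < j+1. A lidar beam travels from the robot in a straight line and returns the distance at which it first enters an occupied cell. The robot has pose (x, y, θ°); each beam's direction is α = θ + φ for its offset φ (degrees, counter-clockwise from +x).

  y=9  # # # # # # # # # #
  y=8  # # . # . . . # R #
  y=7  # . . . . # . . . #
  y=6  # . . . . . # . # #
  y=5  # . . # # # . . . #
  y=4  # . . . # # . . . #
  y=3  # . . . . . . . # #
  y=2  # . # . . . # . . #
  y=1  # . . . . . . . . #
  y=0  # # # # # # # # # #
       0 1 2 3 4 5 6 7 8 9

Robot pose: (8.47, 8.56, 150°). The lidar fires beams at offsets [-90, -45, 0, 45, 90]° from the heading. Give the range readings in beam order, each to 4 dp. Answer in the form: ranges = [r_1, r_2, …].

beam 1: φ=-90°, α=60°
  cosα=0.5000 sinα=0.8660 | (8,8) | tMaxX 1.0600 tMaxY 0.5081 | tΔX 2.0000 tΔY 1.1547
    t=0.5081 [y] (8,9) — stop
  → r_1 = 0.5081
beam 2: φ=-45°, α=105°
  cosα=-0.2588 sinα=0.9659 | (8,8) | tMaxX 1.8159 tMaxY 0.4555 | tΔX 3.8637 tΔY 1.0353
    t=0.4555 [y] (8,9) — stop
  → r_2 = 0.4555
beam 3: φ=0°, α=150°
  cosα=-0.8660 sinα=0.5000 | (8,8) | tMaxX 0.5427 tMaxY 0.8800 | tΔX 1.1547 tΔY 2.0000
    t=0.5427 [x] (7,8) — stop
  → r_3 = 0.5427
beam 4: φ=45°, α=195°
  cosα=-0.9659 sinα=-0.2588 | (8,8) | tMaxX 0.4866 tMaxY 2.1637 | tΔX 1.0353 tΔY 3.8637
    t=0.4866 [x] (7,8) — stop
  → r_4 = 0.4866
beam 5: φ=90°, α=240°
  cosα=-0.5000 sinα=-0.8660 | (8,8) | tMaxX 0.9400 tMaxY 0.6466 | tΔX 2.0000 tΔY 1.1547
    t=0.6466 [y] (8,7)
    t=0.9400 [x] (7,7)
    t=1.8013 [y] (7,6)
    t=2.9400 [x] (6,6) — stop
  → r_5 = 2.9400

ranges = [0.5081, 0.4555, 0.5427, 0.4866, 2.9400]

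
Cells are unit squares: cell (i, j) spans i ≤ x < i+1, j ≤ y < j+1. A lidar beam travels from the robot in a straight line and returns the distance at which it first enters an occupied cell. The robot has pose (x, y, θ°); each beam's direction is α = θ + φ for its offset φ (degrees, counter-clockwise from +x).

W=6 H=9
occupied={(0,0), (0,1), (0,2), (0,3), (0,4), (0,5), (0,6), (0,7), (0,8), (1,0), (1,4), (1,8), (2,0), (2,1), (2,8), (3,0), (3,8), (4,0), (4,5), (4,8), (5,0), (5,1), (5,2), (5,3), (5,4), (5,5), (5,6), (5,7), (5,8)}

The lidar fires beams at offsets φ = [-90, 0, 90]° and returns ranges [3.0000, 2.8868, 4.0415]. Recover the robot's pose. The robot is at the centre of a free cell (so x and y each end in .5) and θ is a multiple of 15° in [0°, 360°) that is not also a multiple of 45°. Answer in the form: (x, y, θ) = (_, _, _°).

(x, y, θ) = (2.5, 4.5, 330°)

The pose lattice has 25·16 = 400 candidates. Test each by forward raycasting.
  (2.5, 3.5, 240°): beam 1 = 1.0000 ≠ 3.0000 ✗
  (2.5, 6.5, 240°): beam 1 = 1.7321 ≠ 3.0000 ✗
  (2.5, 4.5, 75°): beam 1 = 2.5882 ≠ 3.0000 ✗
  …
  (2.5, 4.5, 330°): r_1=3.0000, r_2=2.8868, r_3=4.0415 — all match ✓
Only this pose fits every beam.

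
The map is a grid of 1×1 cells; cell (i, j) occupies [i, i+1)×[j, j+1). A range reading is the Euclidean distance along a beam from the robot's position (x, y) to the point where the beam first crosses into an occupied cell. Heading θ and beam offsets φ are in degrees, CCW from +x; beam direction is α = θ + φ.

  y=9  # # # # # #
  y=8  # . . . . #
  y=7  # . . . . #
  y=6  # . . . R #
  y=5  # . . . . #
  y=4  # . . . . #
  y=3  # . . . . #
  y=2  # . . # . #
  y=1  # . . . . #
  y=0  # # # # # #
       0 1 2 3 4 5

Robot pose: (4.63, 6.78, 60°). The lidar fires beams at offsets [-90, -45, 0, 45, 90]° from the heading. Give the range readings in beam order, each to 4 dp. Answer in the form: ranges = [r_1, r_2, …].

beam 1: φ=-90°, α=330°
  cosα=0.8660 sinα=-0.5000 | (4,6) | tMaxX 0.4272 tMaxY 1.5600 | tΔX 1.1547 tΔY 2.0000
    t=0.4272 [x] (5,6) — stop
  → r_1 = 0.4272
beam 2: φ=-45°, α=15°
  cosα=0.9659 sinα=0.2588 | (4,6) | tMaxX 0.3831 tMaxY 0.8500 | tΔX 1.0353 tΔY 3.8637
    t=0.3831 [x] (5,6) — stop
  → r_2 = 0.3831
beam 3: φ=0°, α=60°
  cosα=0.5000 sinα=0.8660 | (4,6) | tMaxX 0.7400 tMaxY 0.2540 | tΔX 2.0000 tΔY 1.1547
    t=0.2540 [y] (4,7)
    t=0.7400 [x] (5,7) — stop
  → r_3 = 0.7400
beam 4: φ=45°, α=105°
  cosα=-0.2588 sinα=0.9659 | (4,6) | tMaxX 2.4341 tMaxY 0.2278 | tΔX 3.8637 tΔY 1.0353
    t=0.2278 [y] (4,7)
    t=1.2630 [y] (4,8)
    t=2.2983 [y] (4,9) — stop
  → r_4 = 2.2983
beam 5: φ=90°, α=150°
  cosα=-0.8660 sinα=0.5000 | (4,6) | tMaxX 0.7275 tMaxY 0.4400 | tΔX 1.1547 tΔY 2.0000
    t=0.4400 [y] (4,7)
    t=0.7275 [x] (3,7)
    t=1.8822 [x] (2,7)
    t=2.4400 [y] (2,8)
    t=3.0369 [x] (1,8)
    t=4.1916 [x] (0,8) — stop
  → r_5 = 4.1916

ranges = [0.4272, 0.3831, 0.7400, 2.2983, 4.1916]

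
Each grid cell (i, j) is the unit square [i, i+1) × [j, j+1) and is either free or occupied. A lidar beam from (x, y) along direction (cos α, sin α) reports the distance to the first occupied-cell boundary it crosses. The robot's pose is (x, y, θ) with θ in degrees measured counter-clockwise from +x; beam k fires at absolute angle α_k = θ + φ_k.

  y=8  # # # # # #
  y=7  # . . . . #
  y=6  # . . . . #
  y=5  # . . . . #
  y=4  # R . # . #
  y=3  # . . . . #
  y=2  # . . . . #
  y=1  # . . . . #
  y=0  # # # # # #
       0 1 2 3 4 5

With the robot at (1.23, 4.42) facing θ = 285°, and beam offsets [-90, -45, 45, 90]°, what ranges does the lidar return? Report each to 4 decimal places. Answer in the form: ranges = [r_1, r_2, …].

ranges = [0.2381, 0.4600, 4.3532, 1.8324]

beam 1: φ=-90°, α=195°
  cosα=-0.9659 sinα=-0.2588 | (1,4) | tMaxX 0.2381 tMaxY 1.6228 | tΔX 1.0353 tΔY 3.8637
    t=0.2381 [x] (0,4) — stop
  → r_1 = 0.2381
beam 2: φ=-45°, α=240°
  cosα=-0.5000 sinα=-0.8660 | (1,4) | tMaxX 0.4600 tMaxY 0.4850 | tΔX 2.0000 tΔY 1.1547
    t=0.4600 [x] (0,4) — stop
  → r_2 = 0.4600
beam 3: φ=45°, α=330°
  cosα=0.8660 sinα=-0.5000 | (1,4) | tMaxX 0.8891 tMaxY 0.8400 | tΔX 1.1547 tΔY 2.0000
    t=0.8400 [y] (1,3)
    t=0.8891 [x] (2,3)
    t=2.0438 [x] (3,3)
    t=2.8400 [y] (3,2)
    t=3.1985 [x] (4,2)
    t=4.3532 [x] (5,2) — stop
  → r_3 = 4.3532
beam 4: φ=90°, α=15°
  cosα=0.9659 sinα=0.2588 | (1,4) | tMaxX 0.7972 tMaxY 2.2409 | tΔX 1.0353 tΔY 3.8637
    t=0.7972 [x] (2,4)
    t=1.8324 [x] (3,4) — stop
  → r_4 = 1.8324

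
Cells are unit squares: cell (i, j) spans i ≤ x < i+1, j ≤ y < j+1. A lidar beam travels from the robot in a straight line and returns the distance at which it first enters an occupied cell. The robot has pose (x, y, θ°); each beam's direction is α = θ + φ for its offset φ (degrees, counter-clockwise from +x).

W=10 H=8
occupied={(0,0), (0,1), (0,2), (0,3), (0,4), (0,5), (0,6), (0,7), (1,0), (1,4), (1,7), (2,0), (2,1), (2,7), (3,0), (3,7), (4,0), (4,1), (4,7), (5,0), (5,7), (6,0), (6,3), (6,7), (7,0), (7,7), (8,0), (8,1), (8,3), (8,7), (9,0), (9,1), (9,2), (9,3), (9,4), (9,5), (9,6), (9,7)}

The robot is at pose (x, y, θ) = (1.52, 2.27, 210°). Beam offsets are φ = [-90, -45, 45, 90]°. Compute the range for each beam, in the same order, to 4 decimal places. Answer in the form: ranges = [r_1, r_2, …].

ranges = [1.0400, 0.5383, 1.3148, 0.9600]

beam 1: φ=-90°, α=120°
  cosα=-0.5000 sinα=0.8660 | (1,2) | tMaxX 1.0400 tMaxY 0.8429 | tΔX 2.0000 tΔY 1.1547
    t=0.8429 [y] (1,3)
    t=1.0400 [x] (0,3) — stop
  → r_1 = 1.0400
beam 2: φ=-45°, α=165°
  cosα=-0.9659 sinα=0.2588 | (1,2) | tMaxX 0.5383 tMaxY 2.8205 | tΔX 1.0353 tΔY 3.8637
    t=0.5383 [x] (0,2) — stop
  → r_2 = 0.5383
beam 3: φ=45°, α=255°
  cosα=-0.2588 sinα=-0.9659 | (1,2) | tMaxX 2.0091 tMaxY 0.2795 | tΔX 3.8637 tΔY 1.0353
    t=0.2795 [y] (1,1)
    t=1.3148 [y] (1,0) — stop
  → r_3 = 1.3148
beam 4: φ=90°, α=300°
  cosα=0.5000 sinα=-0.8660 | (1,2) | tMaxX 0.9600 tMaxY 0.3118 | tΔX 2.0000 tΔY 1.1547
    t=0.3118 [y] (1,1)
    t=0.9600 [x] (2,1) — stop
  → r_4 = 0.9600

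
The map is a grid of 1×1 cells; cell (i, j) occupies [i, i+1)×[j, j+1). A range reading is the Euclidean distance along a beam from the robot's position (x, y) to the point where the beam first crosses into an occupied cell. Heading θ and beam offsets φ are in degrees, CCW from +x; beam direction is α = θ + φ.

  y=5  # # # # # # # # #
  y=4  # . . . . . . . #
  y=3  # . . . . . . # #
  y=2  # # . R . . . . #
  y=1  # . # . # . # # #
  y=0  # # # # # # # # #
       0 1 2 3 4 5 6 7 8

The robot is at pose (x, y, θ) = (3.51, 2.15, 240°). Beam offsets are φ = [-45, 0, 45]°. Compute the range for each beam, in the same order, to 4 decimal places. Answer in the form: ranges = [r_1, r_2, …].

beam 1: φ=-45°, α=195°
  direction (-0.9659, -0.2588); cell (3,2); t to first gridline: x 0.5280, y 0.5796 (then +1.0353 / +3.8637)
    (2,2) via x @ 0.5280
    (2,1) via y @ 0.5796  # hit
  → r_1 = 0.5796
beam 2: φ=0°, α=240°
  direction (-0.5000, -0.8660); cell (3,2); t to first gridline: x 1.0200, y 0.1732 (then +2.0000 / +1.1547)
    (3,1) via y @ 0.1732
    (2,1) via x @ 1.0200  # hit
  → r_2 = 1.0200
beam 3: φ=45°, α=285°
  direction (0.2588, -0.9659); cell (3,2); t to first gridline: x 1.8932, y 0.1553 (then +3.8637 / +1.0353)
    (3,1) via y @ 0.1553
    (3,0) via y @ 1.1906  # hit
  → r_3 = 1.1906

ranges = [0.5796, 1.0200, 1.1906]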